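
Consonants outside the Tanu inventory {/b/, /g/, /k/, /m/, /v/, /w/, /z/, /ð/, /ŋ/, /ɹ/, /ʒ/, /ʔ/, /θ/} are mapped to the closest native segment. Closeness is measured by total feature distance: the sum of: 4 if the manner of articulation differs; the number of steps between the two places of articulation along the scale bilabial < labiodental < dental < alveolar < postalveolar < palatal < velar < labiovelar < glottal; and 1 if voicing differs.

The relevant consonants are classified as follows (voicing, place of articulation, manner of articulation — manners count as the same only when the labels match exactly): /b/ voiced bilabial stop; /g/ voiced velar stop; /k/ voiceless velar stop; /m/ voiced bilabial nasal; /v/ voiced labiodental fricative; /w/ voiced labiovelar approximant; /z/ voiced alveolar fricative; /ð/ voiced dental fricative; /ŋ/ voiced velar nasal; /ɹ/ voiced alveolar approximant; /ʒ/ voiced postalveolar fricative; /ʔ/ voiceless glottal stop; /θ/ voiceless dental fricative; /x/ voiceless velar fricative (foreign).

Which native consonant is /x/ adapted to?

ʒ

/ʒ/ is closest: same manner (fricative), place distance 2 (velar→postalveolar), voicing differs (+1); total 3. Next closest is /k/ at distance 4.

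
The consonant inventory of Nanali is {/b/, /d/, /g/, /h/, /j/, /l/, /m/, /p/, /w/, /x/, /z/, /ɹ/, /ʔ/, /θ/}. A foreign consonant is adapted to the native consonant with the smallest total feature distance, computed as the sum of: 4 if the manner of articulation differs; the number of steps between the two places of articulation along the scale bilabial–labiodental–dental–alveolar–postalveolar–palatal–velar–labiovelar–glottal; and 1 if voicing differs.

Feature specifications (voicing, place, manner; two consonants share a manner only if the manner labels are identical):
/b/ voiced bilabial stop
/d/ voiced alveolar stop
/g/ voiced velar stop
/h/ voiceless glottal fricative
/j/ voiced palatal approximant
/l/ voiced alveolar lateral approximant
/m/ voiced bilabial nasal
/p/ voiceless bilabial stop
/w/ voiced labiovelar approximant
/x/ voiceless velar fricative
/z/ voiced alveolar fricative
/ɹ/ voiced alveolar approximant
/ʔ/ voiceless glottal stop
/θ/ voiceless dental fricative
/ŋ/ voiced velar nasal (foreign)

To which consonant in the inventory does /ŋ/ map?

g

/g/ is closest: manner differs (nasal→stop, +4), place distance 0 (velar→velar), same voicing; total 4. Next closest is /j/ at distance 5.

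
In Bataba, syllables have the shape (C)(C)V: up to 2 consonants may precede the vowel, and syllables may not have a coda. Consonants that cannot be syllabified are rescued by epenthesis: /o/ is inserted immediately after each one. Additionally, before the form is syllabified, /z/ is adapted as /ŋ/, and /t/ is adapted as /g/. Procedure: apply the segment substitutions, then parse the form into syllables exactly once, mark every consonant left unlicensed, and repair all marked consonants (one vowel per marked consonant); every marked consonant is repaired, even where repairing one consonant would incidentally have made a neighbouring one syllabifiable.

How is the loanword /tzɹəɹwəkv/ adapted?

goŋɹəɹwəkovo

Substitution: /t/ → /g/, /z/ → /ŋ/, giving /gŋɹəɹwəkv/.
Syllabifying with onset maximization leaves /g/, /k/, /v/ stranded (no codas are permitted; onsets may contain at most 2 consonants).
Epenthesis after each stranded consonant: /g/ → /go/, /k/ → /ko/, /v/ → /vo/.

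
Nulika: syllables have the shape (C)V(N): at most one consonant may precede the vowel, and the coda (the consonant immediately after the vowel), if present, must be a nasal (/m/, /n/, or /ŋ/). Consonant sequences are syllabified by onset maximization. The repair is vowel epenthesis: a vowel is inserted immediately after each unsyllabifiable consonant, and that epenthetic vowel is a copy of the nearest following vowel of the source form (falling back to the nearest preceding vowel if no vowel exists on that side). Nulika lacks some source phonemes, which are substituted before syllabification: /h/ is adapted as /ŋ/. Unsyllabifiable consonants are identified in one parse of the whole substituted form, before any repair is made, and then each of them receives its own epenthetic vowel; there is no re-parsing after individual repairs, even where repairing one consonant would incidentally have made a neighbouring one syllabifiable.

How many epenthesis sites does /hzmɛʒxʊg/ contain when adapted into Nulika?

After substitution the input is /ŋzmɛʒxʊg/.
The unsyllabifiable consonants are /ŋ/, /z/, /ʒ/, /g/; each receives one epenthetic vowel.

4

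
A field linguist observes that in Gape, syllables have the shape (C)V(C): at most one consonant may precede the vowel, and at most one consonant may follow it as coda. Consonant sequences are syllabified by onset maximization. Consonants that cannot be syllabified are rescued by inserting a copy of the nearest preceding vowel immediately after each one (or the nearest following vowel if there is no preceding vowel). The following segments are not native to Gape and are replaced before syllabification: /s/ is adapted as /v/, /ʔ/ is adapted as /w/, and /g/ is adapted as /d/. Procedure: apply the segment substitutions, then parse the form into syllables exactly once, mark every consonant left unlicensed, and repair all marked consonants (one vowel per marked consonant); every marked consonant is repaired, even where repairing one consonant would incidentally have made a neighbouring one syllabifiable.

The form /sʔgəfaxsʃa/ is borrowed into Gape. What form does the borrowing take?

vəwədəfaxvaʃa

Substitution: /s/ → /v/, /ʔ/ → /w/, /g/ → /d/, giving /vwdəfaxvʃa/.
Under (C)V(C), the unsyllabifiable consonants are /v/, /w/, /v/ (at most one coda consonant is licensed; onsets are limited to one consonant).
Inserting the epenthetic vowel yields /v/ → /və/, /w/ → /wə/, /v/ → /va/.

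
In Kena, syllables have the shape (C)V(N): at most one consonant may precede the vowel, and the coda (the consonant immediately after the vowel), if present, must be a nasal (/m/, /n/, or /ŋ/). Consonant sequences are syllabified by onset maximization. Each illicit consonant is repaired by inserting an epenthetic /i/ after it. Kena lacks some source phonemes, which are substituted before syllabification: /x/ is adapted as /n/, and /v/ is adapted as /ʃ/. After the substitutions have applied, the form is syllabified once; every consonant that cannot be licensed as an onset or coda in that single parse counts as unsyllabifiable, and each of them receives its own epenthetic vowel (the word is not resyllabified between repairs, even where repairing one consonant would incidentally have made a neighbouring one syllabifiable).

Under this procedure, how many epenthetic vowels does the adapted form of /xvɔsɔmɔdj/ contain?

3

After substitution the input is /nʃɔsɔmɔdj/.
The unsyllabifiable consonants are /n/, /d/, /j/; each receives one epenthetic vowel.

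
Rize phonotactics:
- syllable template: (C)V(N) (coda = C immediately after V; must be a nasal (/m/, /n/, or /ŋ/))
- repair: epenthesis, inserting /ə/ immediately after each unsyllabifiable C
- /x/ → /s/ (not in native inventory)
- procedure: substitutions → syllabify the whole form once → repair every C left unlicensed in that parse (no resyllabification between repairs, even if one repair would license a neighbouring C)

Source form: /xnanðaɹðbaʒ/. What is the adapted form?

Substitution: /x/ → /s/, giving /snanðaɹðbaʒ/.
Under (C)V(N), the unsyllabifiable consonants are /s/, /ɹ/, /ð/, /ʒ/ (only a nasal (/m/, /n/, or /ŋ/) is licensed in coda position; onsets are limited to one consonant).
Each unlicensed consonant becomes the onset of a new syllable: /s/ → /sə/, /ɹ/ → /ɹə/, /ð/ → /ðə/, /ʒ/ → /ʒə/.

sənanðaɹəðəbaʒə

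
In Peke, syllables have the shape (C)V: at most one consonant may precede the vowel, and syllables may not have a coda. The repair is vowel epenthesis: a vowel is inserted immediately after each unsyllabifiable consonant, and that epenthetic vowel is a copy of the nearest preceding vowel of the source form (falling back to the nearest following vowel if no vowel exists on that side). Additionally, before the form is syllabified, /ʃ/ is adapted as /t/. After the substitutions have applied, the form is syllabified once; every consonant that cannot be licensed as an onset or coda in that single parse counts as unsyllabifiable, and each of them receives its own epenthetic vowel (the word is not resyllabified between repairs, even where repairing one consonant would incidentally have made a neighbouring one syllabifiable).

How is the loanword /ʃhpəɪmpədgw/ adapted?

təhəpəɪmɪpədəgəwə

Substitution: /ʃ/ → /t/, giving /thpəɪmpədgw/.
Under (C)V, the unsyllabifiable consonants are /t/, /h/, /m/, /d/, /g/, /w/ (no codas are permitted; onsets are limited to one consonant).
Each unlicensed consonant becomes the onset of a new syllable: /t/ → /tə/, /h/ → /hə/, /m/ → /mɪ/, /d/ → /də/, /g/ → /gə/, /w/ → /wə/.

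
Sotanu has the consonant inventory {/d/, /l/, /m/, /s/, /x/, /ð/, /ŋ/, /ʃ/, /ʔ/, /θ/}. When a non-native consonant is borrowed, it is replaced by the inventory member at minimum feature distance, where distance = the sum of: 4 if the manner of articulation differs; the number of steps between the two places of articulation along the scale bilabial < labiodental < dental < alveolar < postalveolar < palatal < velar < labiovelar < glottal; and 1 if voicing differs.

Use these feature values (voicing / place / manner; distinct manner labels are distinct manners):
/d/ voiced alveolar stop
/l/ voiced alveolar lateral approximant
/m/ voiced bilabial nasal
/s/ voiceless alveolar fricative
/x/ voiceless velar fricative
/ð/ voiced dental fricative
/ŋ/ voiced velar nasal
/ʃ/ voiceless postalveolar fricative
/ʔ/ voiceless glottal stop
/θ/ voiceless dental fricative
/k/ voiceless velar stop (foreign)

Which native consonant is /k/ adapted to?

ʔ

/ʔ/ is closest: same manner (stop), place distance 2 (velar→glottal), same voicing; total 2. Next closest is /d/ at distance 4.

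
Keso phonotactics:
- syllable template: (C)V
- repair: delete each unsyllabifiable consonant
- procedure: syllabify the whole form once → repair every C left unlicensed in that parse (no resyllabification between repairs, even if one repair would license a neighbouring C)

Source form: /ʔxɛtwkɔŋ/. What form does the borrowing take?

Under (C)V, the unsyllabifiable consonants are /ʔ/, /t/, /w/, /ŋ/ (no codas are permitted; onsets are limited to one consonant).
Each unlicensed consonant is deleted: /ʔ/, /t/, /w/, /ŋ/.

xɛkɔ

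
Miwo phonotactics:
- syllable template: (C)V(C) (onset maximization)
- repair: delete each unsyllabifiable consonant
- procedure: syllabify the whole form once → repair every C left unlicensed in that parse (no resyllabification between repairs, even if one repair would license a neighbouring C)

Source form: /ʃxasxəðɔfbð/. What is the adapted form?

The consonants /ʃ/, /b/, /ð/ cannot be parsed into a legal (C)V(C) syllable (at most one coda consonant is licensed; onsets are limited to one consonant).
Deletion applies to /ʃ/, /b/, /ð/.

xasxəðɔf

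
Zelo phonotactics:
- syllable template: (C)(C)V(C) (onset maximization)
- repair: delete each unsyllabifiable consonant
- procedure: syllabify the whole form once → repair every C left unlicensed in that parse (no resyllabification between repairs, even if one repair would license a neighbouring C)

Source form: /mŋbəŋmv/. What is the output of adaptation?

Under (C)(C)V(C), the unsyllabifiable consonants are /m/, /m/, /v/ (at most one coda consonant is licensed; onsets may contain at most 2 consonants).
Deletion applies to /m/, /m/, /v/.

ŋbəŋ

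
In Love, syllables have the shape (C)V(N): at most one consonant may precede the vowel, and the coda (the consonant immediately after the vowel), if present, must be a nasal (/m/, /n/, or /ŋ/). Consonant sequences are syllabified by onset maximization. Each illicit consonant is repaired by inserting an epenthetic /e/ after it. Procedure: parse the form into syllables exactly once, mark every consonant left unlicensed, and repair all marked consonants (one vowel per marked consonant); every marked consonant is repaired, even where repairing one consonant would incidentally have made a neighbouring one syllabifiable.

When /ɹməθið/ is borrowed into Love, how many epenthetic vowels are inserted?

The unsyllabifiable consonants are /ɹ/, /ð/; each receives one epenthetic vowel.

2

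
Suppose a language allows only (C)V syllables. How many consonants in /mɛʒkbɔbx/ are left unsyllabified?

Syllabifying with onset maximization leaves /ʒ/, /k/, /b/, /x/ stranded (no codas are permitted; onsets are limited to one consonant).

4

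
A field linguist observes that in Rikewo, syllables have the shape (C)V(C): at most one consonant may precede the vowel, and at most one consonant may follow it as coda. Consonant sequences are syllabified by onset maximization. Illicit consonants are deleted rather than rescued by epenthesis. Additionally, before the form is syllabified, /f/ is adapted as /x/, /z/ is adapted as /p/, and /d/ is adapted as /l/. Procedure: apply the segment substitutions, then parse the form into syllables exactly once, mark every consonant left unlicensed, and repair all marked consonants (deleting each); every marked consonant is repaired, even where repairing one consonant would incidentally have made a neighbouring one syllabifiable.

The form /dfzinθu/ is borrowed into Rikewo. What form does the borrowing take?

Substitution: /d/ → /l/, /f/ → /x/, /z/ → /p/, giving /lxpinθu/.
Syllabifying with onset maximization leaves /l/, /x/ stranded (at most one coda consonant is licensed; onsets are limited to one consonant).
Deletion applies to /l/, /x/.

pinθu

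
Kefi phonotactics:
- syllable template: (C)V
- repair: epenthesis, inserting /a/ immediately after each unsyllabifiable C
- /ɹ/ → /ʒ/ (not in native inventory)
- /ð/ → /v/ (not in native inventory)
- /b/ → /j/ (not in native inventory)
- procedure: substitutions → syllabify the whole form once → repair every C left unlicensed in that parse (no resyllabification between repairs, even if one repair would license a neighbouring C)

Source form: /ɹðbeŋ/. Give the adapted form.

Substitution: /ɹ/ → /ʒ/, /ð/ → /v/, /b/ → /j/, giving /ʒvjeŋ/.
Under (C)V, the unsyllabifiable consonants are /ʒ/, /v/, /ŋ/ (no codas are permitted; onsets are limited to one consonant).
Epenthesis after each stranded consonant: /ʒ/ → /ʒa/, /v/ → /va/, /ŋ/ → /ŋa/.

ʒavajeŋa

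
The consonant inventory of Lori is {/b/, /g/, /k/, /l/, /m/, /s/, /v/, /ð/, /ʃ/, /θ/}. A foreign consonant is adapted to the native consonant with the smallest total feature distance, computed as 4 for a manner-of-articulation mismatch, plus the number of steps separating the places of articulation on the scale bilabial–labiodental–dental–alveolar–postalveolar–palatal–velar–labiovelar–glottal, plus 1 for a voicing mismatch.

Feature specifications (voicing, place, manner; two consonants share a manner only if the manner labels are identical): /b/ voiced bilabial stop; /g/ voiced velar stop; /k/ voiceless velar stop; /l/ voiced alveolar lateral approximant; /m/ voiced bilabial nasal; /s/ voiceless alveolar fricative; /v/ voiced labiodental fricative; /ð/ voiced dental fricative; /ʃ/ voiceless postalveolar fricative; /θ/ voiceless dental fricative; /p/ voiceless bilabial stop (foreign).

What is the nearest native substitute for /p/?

b

/b/ is closest: same manner (stop), place distance 0 (bilabial→bilabial), voicing differs (+1); total 1. Next closest is /m/ at distance 5.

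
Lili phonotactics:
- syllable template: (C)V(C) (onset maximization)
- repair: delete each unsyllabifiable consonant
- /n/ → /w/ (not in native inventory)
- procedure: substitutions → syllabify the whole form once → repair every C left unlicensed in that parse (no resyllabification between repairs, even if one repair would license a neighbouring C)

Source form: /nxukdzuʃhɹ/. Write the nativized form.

xukzuʃ

Substitution: /n/ → /w/, giving /wxukdzuʃhɹ/.
Under (C)V(C), the unsyllabifiable consonants are /w/, /d/, /h/, /ɹ/ (at most one coda consonant is licensed; onsets are limited to one consonant).
Deletion applies to /w/, /d/, /h/, /ɹ/.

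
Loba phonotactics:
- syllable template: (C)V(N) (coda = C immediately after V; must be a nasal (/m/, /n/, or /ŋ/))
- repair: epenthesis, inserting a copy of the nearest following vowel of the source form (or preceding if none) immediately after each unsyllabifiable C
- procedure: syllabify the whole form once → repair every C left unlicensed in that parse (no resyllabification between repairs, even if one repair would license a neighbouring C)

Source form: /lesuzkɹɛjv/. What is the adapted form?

The consonants /z/, /k/, /j/, /v/ cannot be parsed into a legal (C)V(N) syllable (only a nasal (/m/, /n/, or /ŋ/) is licensed in coda position; onsets are limited to one consonant).
Each unlicensed consonant becomes the onset of a new syllable: /z/ → /zɛ/, /k/ → /kɛ/, /j/ → /jɛ/, /v/ → /vɛ/.

lesuzɛkɛɹɛjɛvɛ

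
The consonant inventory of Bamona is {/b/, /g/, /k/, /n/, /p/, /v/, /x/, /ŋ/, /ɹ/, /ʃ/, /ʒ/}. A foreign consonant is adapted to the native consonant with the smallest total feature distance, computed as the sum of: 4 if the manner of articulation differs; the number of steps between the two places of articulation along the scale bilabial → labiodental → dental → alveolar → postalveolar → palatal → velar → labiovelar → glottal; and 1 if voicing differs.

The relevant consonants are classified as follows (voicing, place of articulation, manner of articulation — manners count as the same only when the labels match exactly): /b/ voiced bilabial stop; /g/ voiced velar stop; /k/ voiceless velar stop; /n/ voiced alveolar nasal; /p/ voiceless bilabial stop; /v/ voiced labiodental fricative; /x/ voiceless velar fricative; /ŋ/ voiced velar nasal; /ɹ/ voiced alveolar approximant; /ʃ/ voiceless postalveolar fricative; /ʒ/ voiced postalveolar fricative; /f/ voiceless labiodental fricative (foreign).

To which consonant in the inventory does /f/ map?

/v/ is closest: same manner (fricative), place distance 0 (labiodental→labiodental), voicing differs (+1); total 1. Next closest is /ʃ/ at distance 3.

v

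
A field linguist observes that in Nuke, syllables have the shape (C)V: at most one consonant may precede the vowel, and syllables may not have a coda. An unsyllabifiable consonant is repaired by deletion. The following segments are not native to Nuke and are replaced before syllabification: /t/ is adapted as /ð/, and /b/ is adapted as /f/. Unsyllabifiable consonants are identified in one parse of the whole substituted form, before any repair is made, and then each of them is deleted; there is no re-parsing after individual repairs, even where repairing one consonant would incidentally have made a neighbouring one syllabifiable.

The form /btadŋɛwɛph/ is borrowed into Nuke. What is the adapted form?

Substitution: /b/ → /f/, /t/ → /ð/, giving /fðadŋɛwɛph/.
Under (C)V, the unsyllabifiable consonants are /f/, /d/, /p/, /h/ (no codas are permitted; onsets are limited to one consonant).
Deletion applies to /f/, /d/, /p/, /h/.

ðaŋɛwɛ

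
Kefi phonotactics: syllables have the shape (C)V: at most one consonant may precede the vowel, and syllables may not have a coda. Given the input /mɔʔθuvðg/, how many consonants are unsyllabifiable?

4

The consonants /ʔ/, /v/, /ð/, /g/ cannot be parsed into a legal (C)V syllable (no codas are permitted; onsets are limited to one consonant).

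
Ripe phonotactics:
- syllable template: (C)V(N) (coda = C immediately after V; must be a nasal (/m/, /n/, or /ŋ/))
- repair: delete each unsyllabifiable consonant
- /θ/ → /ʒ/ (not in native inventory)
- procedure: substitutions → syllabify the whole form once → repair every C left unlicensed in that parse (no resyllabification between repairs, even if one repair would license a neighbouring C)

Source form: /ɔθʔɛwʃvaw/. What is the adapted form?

Substitution: /θ/ → /ʒ/, giving /ɔʒʔɛwʃvaw/.
The consonants /ʒ/, /w/, /ʃ/, /w/ cannot be parsed into a legal (C)V(N) syllable (only a nasal (/m/, /n/, or /ŋ/) is licensed in coda position; onsets are limited to one consonant).
Each unlicensed consonant is deleted: /ʒ/, /w/, /ʃ/, /w/.

ɔʔɛva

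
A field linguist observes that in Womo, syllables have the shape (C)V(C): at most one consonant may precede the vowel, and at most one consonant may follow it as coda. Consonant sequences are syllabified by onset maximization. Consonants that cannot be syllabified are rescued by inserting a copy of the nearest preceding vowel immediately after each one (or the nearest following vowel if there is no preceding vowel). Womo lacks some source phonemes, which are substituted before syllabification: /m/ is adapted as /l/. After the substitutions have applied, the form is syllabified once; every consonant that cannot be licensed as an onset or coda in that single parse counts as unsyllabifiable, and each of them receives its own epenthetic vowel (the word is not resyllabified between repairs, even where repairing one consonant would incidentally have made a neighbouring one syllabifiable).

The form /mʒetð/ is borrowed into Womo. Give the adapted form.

Substitution: /m/ → /l/, giving /lʒetð/.
The consonants /l/, /ð/ cannot be parsed into a legal (C)V(C) syllable (at most one coda consonant is licensed; onsets are limited to one consonant).
Epenthesis after each stranded consonant: /l/ → /le/, /ð/ → /ðe/.

leʒetðe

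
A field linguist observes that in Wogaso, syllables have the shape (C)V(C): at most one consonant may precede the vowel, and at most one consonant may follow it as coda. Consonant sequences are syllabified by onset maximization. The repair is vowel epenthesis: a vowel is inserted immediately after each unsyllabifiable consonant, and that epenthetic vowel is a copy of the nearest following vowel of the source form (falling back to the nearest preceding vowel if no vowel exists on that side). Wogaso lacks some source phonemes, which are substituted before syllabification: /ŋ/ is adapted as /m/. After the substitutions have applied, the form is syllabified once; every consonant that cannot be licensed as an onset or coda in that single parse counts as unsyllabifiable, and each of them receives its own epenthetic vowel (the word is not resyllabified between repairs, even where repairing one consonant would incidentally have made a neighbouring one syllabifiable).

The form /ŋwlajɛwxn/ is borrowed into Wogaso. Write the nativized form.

mawalajɛwxɛnɛ

Substitution: /ŋ/ → /m/, giving /mwlajɛwxn/.
The consonants /m/, /w/, /x/, /n/ cannot be parsed into a legal (C)V(C) syllable (at most one coda consonant is licensed; onsets are limited to one consonant).
Inserting the epenthetic vowel yields /m/ → /ma/, /w/ → /wa/, /x/ → /xɛ/, /n/ → /nɛ/.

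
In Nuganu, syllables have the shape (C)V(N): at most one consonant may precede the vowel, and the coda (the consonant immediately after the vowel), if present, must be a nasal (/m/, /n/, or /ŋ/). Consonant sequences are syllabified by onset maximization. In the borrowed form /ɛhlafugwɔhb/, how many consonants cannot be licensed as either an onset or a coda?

4

The consonants /h/, /g/, /h/, /b/ cannot be parsed into a legal (C)V(N) syllable (only a nasal (/m/, /n/, or /ŋ/) is licensed in coda position; onsets are limited to one consonant).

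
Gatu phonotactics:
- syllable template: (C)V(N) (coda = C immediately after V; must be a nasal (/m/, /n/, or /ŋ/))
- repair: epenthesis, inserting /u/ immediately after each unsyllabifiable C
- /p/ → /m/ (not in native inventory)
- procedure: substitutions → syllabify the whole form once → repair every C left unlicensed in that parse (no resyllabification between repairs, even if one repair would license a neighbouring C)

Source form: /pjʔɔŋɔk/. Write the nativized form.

mujuʔɔŋɔku

Substitution: /p/ → /m/, giving /mjʔɔŋɔk/.
Syllabifying with onset maximization leaves /m/, /j/, /k/ stranded (only a nasal (/m/, /n/, or /ŋ/) is licensed in coda position; onsets are limited to one consonant).
Inserting the epenthetic vowel yields /m/ → /mu/, /j/ → /ju/, /k/ → /ku/.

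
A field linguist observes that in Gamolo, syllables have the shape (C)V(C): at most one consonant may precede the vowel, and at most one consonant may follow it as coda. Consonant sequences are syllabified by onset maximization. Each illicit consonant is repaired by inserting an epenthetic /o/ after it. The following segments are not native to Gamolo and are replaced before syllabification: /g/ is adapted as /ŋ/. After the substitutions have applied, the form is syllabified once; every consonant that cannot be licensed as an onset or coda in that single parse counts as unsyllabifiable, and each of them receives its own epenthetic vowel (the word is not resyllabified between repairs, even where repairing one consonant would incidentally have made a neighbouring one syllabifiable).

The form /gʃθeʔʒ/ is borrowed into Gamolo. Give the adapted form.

Substitution: /g/ → /ŋ/, giving /ŋʃθeʔʒ/.
The consonants /ŋ/, /ʃ/, /ʒ/ cannot be parsed into a legal (C)V(C) syllable (at most one coda consonant is licensed; onsets are limited to one consonant).
Inserting the epenthetic vowel yields /ŋ/ → /ŋo/, /ʃ/ → /ʃo/, /ʒ/ → /ʒo/.

ŋoʃoθeʔʒo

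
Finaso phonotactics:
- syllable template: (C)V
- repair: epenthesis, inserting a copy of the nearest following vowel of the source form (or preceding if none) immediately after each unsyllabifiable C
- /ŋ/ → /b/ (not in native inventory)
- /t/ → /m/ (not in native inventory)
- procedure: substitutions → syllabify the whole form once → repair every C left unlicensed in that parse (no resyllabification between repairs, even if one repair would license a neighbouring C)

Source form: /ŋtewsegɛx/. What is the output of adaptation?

bemewesegɛxɛ

Substitution: /ŋ/ → /b/, /t/ → /m/, giving /bmewsegɛx/.
Under (C)V, the unsyllabifiable consonants are /b/, /w/, /x/ (no codas are permitted; onsets are limited to one consonant).
Each unlicensed consonant becomes the onset of a new syllable: /b/ → /be/, /w/ → /we/, /x/ → /xɛ/.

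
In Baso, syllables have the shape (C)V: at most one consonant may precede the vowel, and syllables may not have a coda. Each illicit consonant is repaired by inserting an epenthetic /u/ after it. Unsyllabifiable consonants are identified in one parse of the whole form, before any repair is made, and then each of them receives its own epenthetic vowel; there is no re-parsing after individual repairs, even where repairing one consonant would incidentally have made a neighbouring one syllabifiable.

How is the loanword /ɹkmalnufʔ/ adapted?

ɹukumalunufuʔu

The consonants /ɹ/, /k/, /l/, /f/, /ʔ/ cannot be parsed into a legal (C)V syllable (no codas are permitted; onsets are limited to one consonant).
Inserting the epenthetic vowel yields /ɹ/ → /ɹu/, /k/ → /ku/, /l/ → /lu/, /f/ → /fu/, /ʔ/ → /ʔu/.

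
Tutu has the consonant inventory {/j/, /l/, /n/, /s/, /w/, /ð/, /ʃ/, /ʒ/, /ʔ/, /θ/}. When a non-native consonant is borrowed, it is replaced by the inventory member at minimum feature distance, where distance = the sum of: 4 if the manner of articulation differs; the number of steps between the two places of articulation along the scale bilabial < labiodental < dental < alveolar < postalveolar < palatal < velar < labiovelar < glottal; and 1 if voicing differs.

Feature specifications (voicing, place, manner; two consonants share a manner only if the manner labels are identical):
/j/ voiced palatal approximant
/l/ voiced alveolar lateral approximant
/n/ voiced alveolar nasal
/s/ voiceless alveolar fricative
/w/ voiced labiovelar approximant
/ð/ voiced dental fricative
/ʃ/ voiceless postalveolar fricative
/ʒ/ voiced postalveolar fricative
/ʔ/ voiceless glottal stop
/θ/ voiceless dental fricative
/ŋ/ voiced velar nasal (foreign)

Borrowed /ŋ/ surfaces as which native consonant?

n

/n/ is closest: same manner (nasal), place distance 3 (velar→alveolar), same voicing; total 3. Next closest is /j/ at distance 5.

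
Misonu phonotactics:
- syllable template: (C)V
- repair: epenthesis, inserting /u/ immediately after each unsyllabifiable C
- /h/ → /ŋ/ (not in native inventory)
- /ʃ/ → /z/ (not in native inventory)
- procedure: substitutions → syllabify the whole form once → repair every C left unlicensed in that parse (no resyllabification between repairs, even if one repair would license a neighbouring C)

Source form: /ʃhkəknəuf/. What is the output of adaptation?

Substitution: /ʃ/ → /z/, /h/ → /ŋ/, giving /zŋkəknəuf/.
Syllabifying with onset maximization leaves /z/, /ŋ/, /k/, /f/ stranded (no codas are permitted; onsets are limited to one consonant).
Epenthesis after each stranded consonant: /z/ → /zu/, /ŋ/ → /ŋu/, /k/ → /ku/, /f/ → /fu/.

zuŋukəkunəufu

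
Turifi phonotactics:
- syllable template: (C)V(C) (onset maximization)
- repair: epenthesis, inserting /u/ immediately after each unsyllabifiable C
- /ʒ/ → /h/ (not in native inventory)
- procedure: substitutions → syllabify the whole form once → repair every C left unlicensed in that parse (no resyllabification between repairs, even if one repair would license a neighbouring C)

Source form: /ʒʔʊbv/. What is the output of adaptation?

Substitution: /ʒ/ → /h/, giving /hʔʊbv/.
The consonants /h/, /v/ cannot be parsed into a legal (C)V(C) syllable (at most one coda consonant is licensed; onsets are limited to one consonant).
Epenthesis after each stranded consonant: /h/ → /hu/, /v/ → /vu/.

huʔʊbvu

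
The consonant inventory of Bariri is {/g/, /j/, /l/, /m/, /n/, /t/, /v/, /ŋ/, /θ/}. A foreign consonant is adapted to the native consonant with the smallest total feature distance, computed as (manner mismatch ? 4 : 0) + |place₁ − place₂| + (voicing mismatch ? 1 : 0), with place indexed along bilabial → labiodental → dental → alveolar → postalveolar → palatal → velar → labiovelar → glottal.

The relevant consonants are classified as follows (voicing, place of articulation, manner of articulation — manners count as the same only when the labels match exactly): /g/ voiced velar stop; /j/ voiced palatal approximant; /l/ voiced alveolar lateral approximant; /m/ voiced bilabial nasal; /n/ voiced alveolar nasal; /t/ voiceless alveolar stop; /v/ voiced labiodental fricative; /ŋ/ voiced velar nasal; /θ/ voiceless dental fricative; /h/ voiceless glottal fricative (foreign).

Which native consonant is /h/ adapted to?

θ

/θ/ is closest: same manner (fricative), place distance 6 (glottal→dental), same voicing; total 6. Next closest is /g/ at distance 7.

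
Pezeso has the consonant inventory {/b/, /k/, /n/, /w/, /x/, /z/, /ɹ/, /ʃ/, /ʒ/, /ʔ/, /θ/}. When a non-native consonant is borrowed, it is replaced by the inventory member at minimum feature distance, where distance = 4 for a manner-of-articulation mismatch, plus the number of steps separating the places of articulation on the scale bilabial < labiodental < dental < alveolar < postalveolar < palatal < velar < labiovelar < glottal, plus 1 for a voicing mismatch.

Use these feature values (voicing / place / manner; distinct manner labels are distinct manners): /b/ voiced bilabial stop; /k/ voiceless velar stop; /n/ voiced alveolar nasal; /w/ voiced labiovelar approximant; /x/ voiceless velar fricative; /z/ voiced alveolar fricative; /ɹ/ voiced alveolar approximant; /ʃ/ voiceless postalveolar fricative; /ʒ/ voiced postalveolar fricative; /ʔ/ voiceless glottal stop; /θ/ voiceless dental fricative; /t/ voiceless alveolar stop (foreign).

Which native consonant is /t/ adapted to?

/k/ is closest: same manner (stop), place distance 3 (alveolar→velar), same voicing; total 3. Next closest is /b/ at distance 4.

k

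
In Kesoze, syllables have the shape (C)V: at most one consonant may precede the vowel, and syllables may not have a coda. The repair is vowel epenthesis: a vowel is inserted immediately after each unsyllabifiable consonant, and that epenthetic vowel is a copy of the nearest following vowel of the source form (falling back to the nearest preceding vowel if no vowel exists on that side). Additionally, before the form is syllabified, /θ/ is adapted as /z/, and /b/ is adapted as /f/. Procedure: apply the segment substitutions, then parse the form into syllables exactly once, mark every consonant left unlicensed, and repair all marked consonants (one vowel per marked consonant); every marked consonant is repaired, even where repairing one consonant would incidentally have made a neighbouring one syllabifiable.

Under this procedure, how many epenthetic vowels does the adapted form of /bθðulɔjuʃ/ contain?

3

After substitution the input is /fzðulɔjuʃ/.
The unsyllabifiable consonants are /f/, /z/, /ʃ/; each receives one epenthetic vowel.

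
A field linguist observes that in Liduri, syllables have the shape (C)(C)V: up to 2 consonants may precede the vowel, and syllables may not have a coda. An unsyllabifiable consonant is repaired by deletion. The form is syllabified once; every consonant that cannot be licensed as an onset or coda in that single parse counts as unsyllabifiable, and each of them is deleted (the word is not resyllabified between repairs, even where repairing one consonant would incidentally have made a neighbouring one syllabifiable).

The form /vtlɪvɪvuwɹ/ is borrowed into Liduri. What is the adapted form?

tlɪvɪvu

Under (C)(C)V, the unsyllabifiable consonants are /v/, /w/, /ɹ/ (no codas are permitted; onsets may contain at most 2 consonants).
Deleting the stranded consonants removes /v/, /w/, /ɹ/.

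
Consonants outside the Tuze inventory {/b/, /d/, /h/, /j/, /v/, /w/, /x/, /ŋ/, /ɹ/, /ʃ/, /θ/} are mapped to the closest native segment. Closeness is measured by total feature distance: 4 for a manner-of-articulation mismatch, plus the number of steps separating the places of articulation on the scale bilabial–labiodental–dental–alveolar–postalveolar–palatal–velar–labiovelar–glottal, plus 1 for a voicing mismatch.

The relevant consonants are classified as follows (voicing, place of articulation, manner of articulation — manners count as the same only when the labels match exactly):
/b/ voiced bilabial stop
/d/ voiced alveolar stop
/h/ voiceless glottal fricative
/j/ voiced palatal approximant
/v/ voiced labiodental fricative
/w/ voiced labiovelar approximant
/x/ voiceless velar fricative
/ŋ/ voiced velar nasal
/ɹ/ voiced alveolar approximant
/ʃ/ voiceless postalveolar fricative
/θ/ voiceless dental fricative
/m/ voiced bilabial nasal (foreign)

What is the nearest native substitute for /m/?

b

/b/ is closest: manner differs (nasal→stop, +4), place distance 0 (bilabial→bilabial), same voicing; total 4. Next closest is /v/ at distance 5.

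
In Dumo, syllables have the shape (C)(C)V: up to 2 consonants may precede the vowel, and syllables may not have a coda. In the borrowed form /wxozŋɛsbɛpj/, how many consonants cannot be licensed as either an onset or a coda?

2

Syllabifying with onset maximization leaves /p/, /j/ stranded (no codas are permitted; onsets may contain at most 2 consonants).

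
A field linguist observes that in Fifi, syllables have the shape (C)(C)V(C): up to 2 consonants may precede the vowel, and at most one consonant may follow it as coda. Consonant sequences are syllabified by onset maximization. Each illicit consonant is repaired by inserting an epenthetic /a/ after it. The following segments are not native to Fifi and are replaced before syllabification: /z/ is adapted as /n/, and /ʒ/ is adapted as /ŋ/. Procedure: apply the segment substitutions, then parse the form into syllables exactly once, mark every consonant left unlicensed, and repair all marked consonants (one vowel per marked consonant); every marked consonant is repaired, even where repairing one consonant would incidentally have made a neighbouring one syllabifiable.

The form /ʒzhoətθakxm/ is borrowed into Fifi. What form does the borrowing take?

Substitution: /ʒ/ → /ŋ/, /z/ → /n/, giving /ŋnhoətθakxm/.
Syllabifying with onset maximization leaves /ŋ/, /x/, /m/ stranded (at most one coda consonant is licensed; onsets may contain at most 2 consonants).
Inserting the epenthetic vowel yields /ŋ/ → /ŋa/, /x/ → /xa/, /m/ → /ma/.

ŋanhoətθakxama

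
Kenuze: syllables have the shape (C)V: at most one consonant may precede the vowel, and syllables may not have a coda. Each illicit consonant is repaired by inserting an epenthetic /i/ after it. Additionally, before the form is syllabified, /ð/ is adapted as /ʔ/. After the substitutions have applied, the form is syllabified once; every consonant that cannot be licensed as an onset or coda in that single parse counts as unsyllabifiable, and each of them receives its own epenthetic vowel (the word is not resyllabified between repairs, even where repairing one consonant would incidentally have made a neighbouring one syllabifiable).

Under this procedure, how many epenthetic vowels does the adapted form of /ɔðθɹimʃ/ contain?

4

After substitution the input is /ɔʔθɹimʃ/.
The unsyllabifiable consonants are /ʔ/, /θ/, /m/, /ʃ/; each receives one epenthetic vowel.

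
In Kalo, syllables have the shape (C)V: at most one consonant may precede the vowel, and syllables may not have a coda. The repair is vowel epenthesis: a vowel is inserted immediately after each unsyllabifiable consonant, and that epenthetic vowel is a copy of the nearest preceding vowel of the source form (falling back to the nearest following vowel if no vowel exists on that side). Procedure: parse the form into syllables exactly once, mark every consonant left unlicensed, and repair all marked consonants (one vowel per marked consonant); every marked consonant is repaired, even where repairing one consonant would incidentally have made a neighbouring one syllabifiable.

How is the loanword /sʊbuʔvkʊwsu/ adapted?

The consonants /ʔ/, /v/, /w/ cannot be parsed into a legal (C)V syllable (no codas are permitted; onsets are limited to one consonant).
Epenthesis after each stranded consonant: /ʔ/ → /ʔu/, /v/ → /vu/, /w/ → /wʊ/.

sʊbuʔuvukʊwʊsu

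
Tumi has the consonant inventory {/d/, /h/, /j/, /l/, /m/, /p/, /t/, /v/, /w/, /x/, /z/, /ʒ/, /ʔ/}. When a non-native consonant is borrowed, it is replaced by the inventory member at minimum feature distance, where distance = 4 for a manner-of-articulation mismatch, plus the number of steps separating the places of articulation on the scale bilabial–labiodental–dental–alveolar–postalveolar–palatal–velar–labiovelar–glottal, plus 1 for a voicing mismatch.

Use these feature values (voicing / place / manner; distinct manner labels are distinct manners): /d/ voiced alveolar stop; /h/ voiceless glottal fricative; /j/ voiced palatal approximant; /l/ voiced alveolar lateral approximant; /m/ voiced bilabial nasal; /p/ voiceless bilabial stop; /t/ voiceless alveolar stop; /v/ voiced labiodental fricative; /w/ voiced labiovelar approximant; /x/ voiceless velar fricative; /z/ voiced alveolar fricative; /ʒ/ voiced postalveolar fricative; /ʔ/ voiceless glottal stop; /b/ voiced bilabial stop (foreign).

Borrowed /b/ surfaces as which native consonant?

p

/p/ is closest: same manner (stop), place distance 0 (bilabial→bilabial), voicing differs (+1); total 1. Next closest is /d/ at distance 3.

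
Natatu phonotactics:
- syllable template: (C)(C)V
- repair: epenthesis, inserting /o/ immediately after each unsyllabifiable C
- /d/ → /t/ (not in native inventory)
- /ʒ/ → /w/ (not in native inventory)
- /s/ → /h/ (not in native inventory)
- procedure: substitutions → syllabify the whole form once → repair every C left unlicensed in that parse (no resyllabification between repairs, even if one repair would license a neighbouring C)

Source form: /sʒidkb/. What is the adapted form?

hwitokobo

Substitution: /s/ → /h/, /ʒ/ → /w/, /d/ → /t/, giving /hwitkb/.
The consonants /t/, /k/, /b/ cannot be parsed into a legal (C)(C)V syllable (no codas are permitted; onsets may contain at most 2 consonants).
Each unlicensed consonant becomes the onset of a new syllable: /t/ → /to/, /k/ → /ko/, /b/ → /bo/.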